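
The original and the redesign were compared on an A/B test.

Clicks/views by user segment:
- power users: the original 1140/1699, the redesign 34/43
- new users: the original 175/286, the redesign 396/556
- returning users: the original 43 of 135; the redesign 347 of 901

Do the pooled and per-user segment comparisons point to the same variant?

No

Power users: the original 1140/1699 = 67.1%, the redesign 34/43 = 79.1% → the redesign
New users: the original 175/286 = 61.2%, the redesign 396/556 = 71.2% → the redesign
Returning users: the original 43/135 = 31.9%, the redesign 347/901 = 38.5% → the redesign
Overall: the original 1358/2120 = 64.1%, the redesign 777/1500 = 51.8% → the original
The redesign wins each user group but the original wins overall — the comparison reverses. The redesign's views skew toward returning users, which has a lower base rate.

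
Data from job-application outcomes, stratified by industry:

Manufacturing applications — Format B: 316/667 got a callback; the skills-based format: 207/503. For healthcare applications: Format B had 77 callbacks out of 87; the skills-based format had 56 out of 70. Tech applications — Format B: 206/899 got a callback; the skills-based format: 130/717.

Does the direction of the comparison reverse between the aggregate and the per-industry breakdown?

No

Manufacturing: Format B 316/667 = 47.4%, the skills-based format 207/503 = 41.2% → Format B
Healthcare: Format B 77/87 = 88.5%, the skills-based format 56/70 = 80.0% → Format B
Tech: Format B 206/899 = 22.9%, the skills-based format 130/717 = 18.1% → Format B
Overall: Format B 599/1653 = 36.2%, the skills-based format 393/1290 = 30.5% → Format B
Format B wins overall and in every industry group — no reversal.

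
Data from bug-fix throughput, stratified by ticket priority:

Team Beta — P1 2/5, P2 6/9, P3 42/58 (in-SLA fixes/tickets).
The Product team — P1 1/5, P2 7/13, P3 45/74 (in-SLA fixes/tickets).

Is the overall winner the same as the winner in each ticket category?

Yes

P1: Team Beta 2/5 = 40.0%, the Product team 1/5 = 20.0% → Team Beta
P2: Team Beta 6/9 = 66.7%, the Product team 7/13 = 53.8% → Team Beta
P3: Team Beta 42/58 = 72.4%, the Product team 45/74 = 60.8% → Team Beta
Overall: Team Beta 50/72 = 69.4%, the Product team 53/92 = 57.6% → Team Beta
Team Beta wins overall and in every ticket group — no reversal.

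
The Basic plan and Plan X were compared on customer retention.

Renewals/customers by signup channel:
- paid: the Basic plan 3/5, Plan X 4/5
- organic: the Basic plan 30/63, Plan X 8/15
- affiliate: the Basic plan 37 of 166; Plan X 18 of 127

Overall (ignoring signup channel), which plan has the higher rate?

Paid: the Basic plan 3/5 = 60.0%, Plan X 4/5 = 80.0% → Plan X
Organic: the Basic plan 30/63 = 47.6%, Plan X 8/15 = 53.3% → Plan X
Affiliate: the Basic plan 37/166 = 22.3%, Plan X 18/127 = 14.2% → the Basic plan
Overall: the Basic plan 70/234 = 29.9%, Plan X 30/147 = 20.4% → the Basic plan
(Neither sweeps every signup group, but the Basic plan has the higher pooled rate.)

the Basic plan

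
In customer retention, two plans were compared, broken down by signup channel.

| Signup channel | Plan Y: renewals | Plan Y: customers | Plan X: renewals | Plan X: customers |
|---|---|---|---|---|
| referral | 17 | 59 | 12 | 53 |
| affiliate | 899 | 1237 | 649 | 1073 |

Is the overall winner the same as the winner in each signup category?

Yes

Referral: Plan Y 17/59 = 28.8%, Plan X 12/53 = 22.6% → Plan Y
Affiliate: Plan Y 899/1237 = 72.7%, Plan X 649/1073 = 60.5% → Plan Y
Overall: Plan Y 916/1296 = 70.7%, Plan X 661/1126 = 58.7% → Plan Y
Plan Y wins overall and in every signup group — no reversal.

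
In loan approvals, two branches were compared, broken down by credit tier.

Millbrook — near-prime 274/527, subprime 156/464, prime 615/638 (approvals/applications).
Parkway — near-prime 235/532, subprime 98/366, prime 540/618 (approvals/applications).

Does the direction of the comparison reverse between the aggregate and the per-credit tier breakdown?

Near-prime: Millbrook 274/527 = 52.0%, Parkway 235/532 = 44.2% → Millbrook
Subprime: Millbrook 156/464 = 33.6%, Parkway 98/366 = 26.8% → Millbrook
Prime: Millbrook 615/638 = 96.4%, Parkway 540/618 = 87.4% → Millbrook
Overall: Millbrook 1045/1629 = 64.1%, Parkway 873/1516 = 57.6% → Millbrook
Millbrook wins overall and in every credit group — no reversal.

No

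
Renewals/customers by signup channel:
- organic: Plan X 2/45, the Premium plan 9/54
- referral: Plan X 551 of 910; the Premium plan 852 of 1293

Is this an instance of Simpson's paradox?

No

Organic: Plan X 2/45 = 4.4%, the Premium plan 9/54 = 16.7% → the Premium plan
Referral: Plan X 551/910 = 60.5%, the Premium plan 852/1293 = 65.9% → the Premium plan
Overall: Plan X 553/955 = 57.9%, the Premium plan 861/1347 = 63.9% → the Premium plan
The Premium plan wins overall and in every signup group — no reversal.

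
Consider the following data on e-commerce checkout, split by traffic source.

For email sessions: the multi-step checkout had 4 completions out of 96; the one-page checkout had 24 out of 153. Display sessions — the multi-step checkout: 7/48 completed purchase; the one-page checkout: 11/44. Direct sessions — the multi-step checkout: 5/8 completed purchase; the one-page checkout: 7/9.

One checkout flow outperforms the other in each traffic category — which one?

Email: the multi-step checkout 4/96 = 4.2%, the one-page checkout 24/153 = 15.7% → the one-page checkout
Display: the multi-step checkout 7/48 = 14.6%, the one-page checkout 11/44 = 25.0% → the one-page checkout
Direct: the multi-step checkout 5/8 = 62.5%, the one-page checkout 7/9 = 77.8% → the one-page checkout
The one-page checkout has the higher rate in all 3 groups.

the one-page checkout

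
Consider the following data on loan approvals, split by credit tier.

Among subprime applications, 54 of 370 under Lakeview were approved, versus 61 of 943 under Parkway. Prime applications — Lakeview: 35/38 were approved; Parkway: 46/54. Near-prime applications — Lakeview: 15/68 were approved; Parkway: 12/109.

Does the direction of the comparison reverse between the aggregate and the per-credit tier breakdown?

Subprime: Lakeview 54/370 = 14.6%, Parkway 61/943 = 6.5% → Lakeview
Prime: Lakeview 35/38 = 92.1%, Parkway 46/54 = 85.2% → Lakeview
Near-prime: Lakeview 15/68 = 22.1%, Parkway 12/109 = 11.0% → Lakeview
Overall: Lakeview 104/476 = 21.8%, Parkway 119/1106 = 10.8% → Lakeview
Lakeview wins overall and in every credit group — no reversal.

No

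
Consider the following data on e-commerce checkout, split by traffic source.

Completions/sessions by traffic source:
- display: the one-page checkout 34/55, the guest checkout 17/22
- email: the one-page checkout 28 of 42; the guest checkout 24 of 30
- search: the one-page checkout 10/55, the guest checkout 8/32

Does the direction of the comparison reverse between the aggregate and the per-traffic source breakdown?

Display: the one-page checkout 34/55 = 61.8%, the guest checkout 17/22 = 77.3% → the guest checkout
Email: the one-page checkout 28/42 = 66.7%, the guest checkout 24/30 = 80.0% → the guest checkout
Search: the one-page checkout 10/55 = 18.2%, the guest checkout 8/32 = 25.0% → the guest checkout
Overall: the one-page checkout 72/152 = 47.4%, the guest checkout 49/84 = 58.3% → the guest checkout
The guest checkout wins overall and in every traffic group — no reversal.

No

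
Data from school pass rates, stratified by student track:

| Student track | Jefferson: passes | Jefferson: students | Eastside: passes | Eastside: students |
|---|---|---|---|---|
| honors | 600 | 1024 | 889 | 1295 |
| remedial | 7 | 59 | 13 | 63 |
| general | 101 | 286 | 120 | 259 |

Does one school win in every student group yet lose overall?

Honors: Jefferson 600/1024 = 58.6%, Eastside 889/1295 = 68.6% → Eastside
Remedial: Jefferson 7/59 = 11.9%, Eastside 13/63 = 20.6% → Eastside
General: Jefferson 101/286 = 35.3%, Eastside 120/259 = 46.3% → Eastside
Overall: Jefferson 708/1369 = 51.7%, Eastside 1022/1617 = 63.2% → Eastside
Eastside wins overall and in every student group — no reversal.

No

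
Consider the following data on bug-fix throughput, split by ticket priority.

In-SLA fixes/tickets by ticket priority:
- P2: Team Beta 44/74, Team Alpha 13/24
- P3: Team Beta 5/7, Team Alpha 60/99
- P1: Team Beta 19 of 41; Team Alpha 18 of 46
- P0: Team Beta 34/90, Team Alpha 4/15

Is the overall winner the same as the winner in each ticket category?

P2: Team Beta 44/74 = 59.5%, Team Alpha 13/24 = 54.2% → Team Beta
P3: Team Beta 5/7 = 71.4%, Team Alpha 60/99 = 60.6% → Team Beta
P1: Team Beta 19/41 = 46.3%, Team Alpha 18/46 = 39.1% → Team Beta
P0: Team Beta 34/90 = 37.8%, Team Alpha 4/15 = 26.7% → Team Beta
Overall: Team Beta 102/212 = 48.1%, Team Alpha 95/184 = 51.6% → Team Alpha
Team Beta wins each ticket group but Team Alpha wins overall — the comparison reverses. Team Beta's tickets skew toward P0, which has a lower base rate.

No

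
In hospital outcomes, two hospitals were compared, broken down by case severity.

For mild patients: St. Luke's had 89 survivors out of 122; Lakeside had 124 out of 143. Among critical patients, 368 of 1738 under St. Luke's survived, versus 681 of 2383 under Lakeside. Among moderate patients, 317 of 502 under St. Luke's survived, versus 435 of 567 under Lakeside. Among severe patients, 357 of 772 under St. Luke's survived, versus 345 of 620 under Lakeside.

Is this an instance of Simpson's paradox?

No

Mild: St. Luke's 89/122 = 73.0%, Lakeside 124/143 = 86.7% → Lakeside
Critical: St. Luke's 368/1738 = 21.2%, Lakeside 681/2383 = 28.6% → Lakeside
Moderate: St. Luke's 317/502 = 63.1%, Lakeside 435/567 = 76.7% → Lakeside
Severe: St. Luke's 357/772 = 46.2%, Lakeside 345/620 = 55.6% → Lakeside
Overall: St. Luke's 1131/3134 = 36.1%, Lakeside 1585/3713 = 42.7% → Lakeside
Lakeside wins overall and in every case group — no reversal.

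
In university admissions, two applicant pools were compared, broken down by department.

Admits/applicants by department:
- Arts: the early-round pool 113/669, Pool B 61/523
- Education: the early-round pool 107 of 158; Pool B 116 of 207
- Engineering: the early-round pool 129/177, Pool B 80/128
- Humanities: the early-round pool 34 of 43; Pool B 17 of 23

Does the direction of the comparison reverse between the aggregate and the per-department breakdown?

Arts: the early-round pool 113/669 = 16.9%, Pool B 61/523 = 11.7% → the early-round pool
Education: the early-round pool 107/158 = 67.7%, Pool B 116/207 = 56.0% → the early-round pool
Engineering: the early-round pool 129/177 = 72.9%, Pool B 80/128 = 62.5% → the early-round pool
Humanities: the early-round pool 34/43 = 79.1%, Pool B 17/23 = 73.9% → the early-round pool
Overall: the early-round pool 383/1047 = 36.6%, Pool B 274/881 = 31.1% → the early-round pool
The early-round pool wins overall and in every department group — no reversal.

No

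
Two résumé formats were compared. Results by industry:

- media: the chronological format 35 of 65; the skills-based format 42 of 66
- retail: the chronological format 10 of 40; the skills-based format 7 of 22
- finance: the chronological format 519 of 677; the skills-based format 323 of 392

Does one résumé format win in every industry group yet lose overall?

No

Media: the chronological format 35/65 = 53.8%, the skills-based format 42/66 = 63.6% → the skills-based format
Retail: the chronological format 10/40 = 25.0%, the skills-based format 7/22 = 31.8% → the skills-based format
Finance: the chronological format 519/677 = 76.7%, the skills-based format 323/392 = 82.4% → the skills-based format
Overall: the chronological format 564/782 = 72.1%, the skills-based format 372/480 = 77.5% → the skills-based format
The skills-based format wins overall and in every industry group — no reversal.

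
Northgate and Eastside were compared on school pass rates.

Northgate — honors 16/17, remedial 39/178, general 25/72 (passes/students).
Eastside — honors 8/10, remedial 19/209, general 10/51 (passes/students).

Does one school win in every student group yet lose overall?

Honors: Northgate 16/17 = 94.1%, Eastside 8/10 = 80.0% → Northgate
Remedial: Northgate 39/178 = 21.9%, Eastside 19/209 = 9.1% → Northgate
General: Northgate 25/72 = 34.7%, Eastside 10/51 = 19.6% → Northgate
Overall: Northgate 80/267 = 30.0%, Eastside 37/270 = 13.7% → Northgate
Northgate wins overall and in every student group — no reversal.

No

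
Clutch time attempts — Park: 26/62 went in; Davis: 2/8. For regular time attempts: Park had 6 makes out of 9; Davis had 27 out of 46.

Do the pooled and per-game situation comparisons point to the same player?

Clutch time: Park 26/62 = 41.9%, Davis 2/8 = 25.0% → Park
Regular time: Park 6/9 = 66.7%, Davis 27/46 = 58.7% → Park
Overall: Park 32/71 = 45.1%, Davis 29/54 = 53.7% → Davis
Park wins each game group but Davis wins overall — the comparison reverses. Park's attempts skew toward clutch time, which has a lower base rate.

No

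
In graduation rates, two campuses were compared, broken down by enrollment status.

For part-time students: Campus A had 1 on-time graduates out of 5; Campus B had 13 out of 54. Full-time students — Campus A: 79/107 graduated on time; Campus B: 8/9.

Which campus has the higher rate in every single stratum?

Part-time: Campus A 1/5 = 20.0%, Campus B 13/54 = 24.1% → Campus B
Full-time: Campus A 79/107 = 73.8%, Campus B 8/9 = 88.9% → Campus B
Campus B has the higher rate in both groups.

Campus B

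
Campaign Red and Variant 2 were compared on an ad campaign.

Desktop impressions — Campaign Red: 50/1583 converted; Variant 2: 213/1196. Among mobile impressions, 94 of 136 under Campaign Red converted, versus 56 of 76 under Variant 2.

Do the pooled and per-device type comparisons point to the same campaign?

Desktop: Campaign Red 50/1583 = 3.2%, Variant 2 213/1196 = 17.8% → Variant 2
Mobile: Campaign Red 94/136 = 69.1%, Variant 2 56/76 = 73.7% → Variant 2
Overall: Campaign Red 144/1719 = 8.4%, Variant 2 269/1272 = 21.1% → Variant 2
Variant 2 wins overall and in every device group — no reversal.

Yes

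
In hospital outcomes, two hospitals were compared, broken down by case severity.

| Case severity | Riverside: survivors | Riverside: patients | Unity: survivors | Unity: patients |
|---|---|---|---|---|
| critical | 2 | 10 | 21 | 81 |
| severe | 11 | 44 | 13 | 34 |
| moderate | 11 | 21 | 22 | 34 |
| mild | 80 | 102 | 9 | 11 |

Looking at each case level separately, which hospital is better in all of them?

Unity

Critical: Riverside 2/10 = 20.0%, Unity 21/81 = 25.9% → Unity
Severe: Riverside 11/44 = 25.0%, Unity 13/34 = 38.2% → Unity
Moderate: Riverside 11/21 = 52.4%, Unity 22/34 = 64.7% → Unity
Mild: Riverside 80/102 = 78.4%, Unity 9/11 = 81.8% → Unity
Unity has the higher rate in all 4 groups.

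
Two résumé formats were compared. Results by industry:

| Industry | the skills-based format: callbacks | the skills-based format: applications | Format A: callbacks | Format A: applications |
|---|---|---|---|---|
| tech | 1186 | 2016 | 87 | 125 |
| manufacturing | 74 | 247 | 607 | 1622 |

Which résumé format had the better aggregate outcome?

Tech: the skills-based format 1186/2016 = 58.8%, Format A 87/125 = 69.6% → Format A
Manufacturing: the skills-based format 74/247 = 30.0%, Format A 607/1622 = 37.4% → Format A
Overall: the skills-based format 1260/2263 = 55.7%, Format A 694/1747 = 39.7% → the skills-based format
(Format A wins every industry group but the skills-based format wins overall — Format A's applications skew toward the low-rate manufacturing group.)

the skills-based format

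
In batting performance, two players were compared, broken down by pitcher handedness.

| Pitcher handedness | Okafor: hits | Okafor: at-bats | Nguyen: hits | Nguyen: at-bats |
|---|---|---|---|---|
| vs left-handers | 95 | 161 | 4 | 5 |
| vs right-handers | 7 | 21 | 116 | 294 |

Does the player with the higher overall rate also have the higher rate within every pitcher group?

Vs left-handers: Okafor 95/161 = 59.0%, Nguyen 4/5 = 80.0% → Nguyen
Vs right-handers: Okafor 7/21 = 33.3%, Nguyen 116/294 = 39.5% → Nguyen
Overall: Okafor 102/182 = 56.0%, Nguyen 120/299 = 40.1% → Okafor
Nguyen wins each pitcher group but Okafor wins overall — the comparison reverses. Nguyen's at-bats skew toward vs right-handers, which has a lower base rate.

No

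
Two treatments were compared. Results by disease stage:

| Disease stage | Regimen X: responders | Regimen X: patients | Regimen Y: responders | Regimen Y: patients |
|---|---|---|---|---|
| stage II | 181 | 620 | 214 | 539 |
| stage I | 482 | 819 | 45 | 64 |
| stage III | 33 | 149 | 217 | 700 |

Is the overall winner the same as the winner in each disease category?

Stage II: Regimen X 181/620 = 29.2%, Regimen Y 214/539 = 39.7% → Regimen Y
Stage I: Regimen X 482/819 = 58.9%, Regimen Y 45/64 = 70.3% → Regimen Y
Stage III: Regimen X 33/149 = 22.1%, Regimen Y 217/700 = 31.0% → Regimen Y
Overall: Regimen X 696/1588 = 43.8%, Regimen Y 476/1303 = 36.5% → Regimen X
Regimen Y wins each disease group but Regimen X wins overall — the comparison reverses. Regimen Y's patients skew toward stage III, which has a lower base rate.

No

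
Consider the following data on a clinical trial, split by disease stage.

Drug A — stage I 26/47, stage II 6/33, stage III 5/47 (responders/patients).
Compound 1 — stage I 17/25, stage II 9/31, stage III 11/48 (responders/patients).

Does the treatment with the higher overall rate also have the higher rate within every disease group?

Stage I: Drug A 26/47 = 55.3%, Compound 1 17/25 = 68.0% → Compound 1
Stage II: Drug A 6/33 = 18.2%, Compound 1 9/31 = 29.0% → Compound 1
Stage III: Drug A 5/47 = 10.6%, Compound 1 11/48 = 22.9% → Compound 1
Overall: Drug A 37/127 = 29.1%, Compound 1 37/104 = 35.6% → Compound 1
Compound 1 wins overall and in every disease group — no reversal.

Yes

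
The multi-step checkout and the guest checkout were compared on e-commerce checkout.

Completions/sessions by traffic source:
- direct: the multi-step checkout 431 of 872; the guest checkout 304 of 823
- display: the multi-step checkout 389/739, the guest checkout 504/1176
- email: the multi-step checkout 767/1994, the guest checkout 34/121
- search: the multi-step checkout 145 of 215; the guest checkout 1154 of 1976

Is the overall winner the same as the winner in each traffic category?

Direct: the multi-step checkout 431/872 = 49.4%, the guest checkout 304/823 = 36.9% → the multi-step checkout
Display: the multi-step checkout 389/739 = 52.6%, the guest checkout 504/1176 = 42.9% → the multi-step checkout
Email: the multi-step checkout 767/1994 = 38.5%, the guest checkout 34/121 = 28.1% → the multi-step checkout
Search: the multi-step checkout 145/215 = 67.4%, the guest checkout 1154/1976 = 58.4% → the multi-step checkout
Overall: the multi-step checkout 1732/3820 = 45.3%, the guest checkout 1996/4096 = 48.7% → the guest checkout
The multi-step checkout wins each traffic group but the guest checkout wins overall — the comparison reverses. The multi-step checkout's sessions skew toward email, which has a lower base rate.

No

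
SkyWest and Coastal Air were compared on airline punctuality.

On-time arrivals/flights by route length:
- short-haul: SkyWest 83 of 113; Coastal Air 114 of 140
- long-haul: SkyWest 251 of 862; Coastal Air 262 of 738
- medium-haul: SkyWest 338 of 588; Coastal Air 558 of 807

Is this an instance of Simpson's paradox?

No

Short-haul: SkyWest 83/113 = 73.5%, Coastal Air 114/140 = 81.4% → Coastal Air
Long-haul: SkyWest 251/862 = 29.1%, Coastal Air 262/738 = 35.5% → Coastal Air
Medium-haul: SkyWest 338/588 = 57.5%, Coastal Air 558/807 = 69.1% → Coastal Air
Overall: SkyWest 672/1563 = 43.0%, Coastal Air 934/1685 = 55.4% → Coastal Air
Coastal Air wins overall and in every route group — no reversal.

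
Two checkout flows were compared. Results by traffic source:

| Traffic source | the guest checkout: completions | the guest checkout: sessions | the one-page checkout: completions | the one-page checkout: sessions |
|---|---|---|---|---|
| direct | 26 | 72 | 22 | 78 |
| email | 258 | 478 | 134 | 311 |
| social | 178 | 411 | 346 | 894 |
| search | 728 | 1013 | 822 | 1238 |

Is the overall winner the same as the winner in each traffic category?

Yes

Direct: the guest checkout 26/72 = 36.1%, the one-page checkout 22/78 = 28.2% → the guest checkout
Email: the guest checkout 258/478 = 54.0%, the one-page checkout 134/311 = 43.1% → the guest checkout
Social: the guest checkout 178/411 = 43.3%, the one-page checkout 346/894 = 38.7% → the guest checkout
Search: the guest checkout 728/1013 = 71.9%, the one-page checkout 822/1238 = 66.4% → the guest checkout
Overall: the guest checkout 1190/1974 = 60.3%, the one-page checkout 1324/2521 = 52.5% → the guest checkout
The guest checkout wins overall and in every traffic group — no reversal.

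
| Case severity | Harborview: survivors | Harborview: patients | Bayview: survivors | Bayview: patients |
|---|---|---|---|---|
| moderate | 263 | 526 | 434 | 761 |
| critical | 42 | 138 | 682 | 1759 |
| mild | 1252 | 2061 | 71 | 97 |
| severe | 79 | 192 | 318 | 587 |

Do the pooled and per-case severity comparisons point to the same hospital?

No

Moderate: Harborview 263/526 = 50.0%, Bayview 434/761 = 57.0% → Bayview
Critical: Harborview 42/138 = 30.4%, Bayview 682/1759 = 38.8% → Bayview
Mild: Harborview 1252/2061 = 60.7%, Bayview 71/97 = 73.2% → Bayview
Severe: Harborview 79/192 = 41.1%, Bayview 318/587 = 54.2% → Bayview
Overall: Harborview 1636/2917 = 56.1%, Bayview 1505/3204 = 47.0% → Harborview
Bayview wins each case group but Harborview wins overall — the comparison reverses. Bayview's patients skew toward critical, which has a lower base rate.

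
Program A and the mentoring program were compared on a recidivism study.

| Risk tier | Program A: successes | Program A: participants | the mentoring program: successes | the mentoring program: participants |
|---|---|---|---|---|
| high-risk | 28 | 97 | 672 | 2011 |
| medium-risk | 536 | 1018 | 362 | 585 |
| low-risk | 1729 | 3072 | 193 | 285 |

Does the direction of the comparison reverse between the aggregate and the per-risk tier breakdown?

Yes

High-risk: Program A 28/97 = 28.9%, the mentoring program 672/2011 = 33.4% → the mentoring program
Medium-risk: Program A 536/1018 = 52.7%, the mentoring program 362/585 = 61.9% → the mentoring program
Low-risk: Program A 1729/3072 = 56.3%, the mentoring program 193/285 = 67.7% → the mentoring program
Overall: Program A 2293/4187 = 54.8%, the mentoring program 1227/2881 = 42.6% → Program A
The mentoring program wins each risk group but Program A wins overall — the comparison reverses. The mentoring program's participants skew toward high-risk, which has a lower base rate.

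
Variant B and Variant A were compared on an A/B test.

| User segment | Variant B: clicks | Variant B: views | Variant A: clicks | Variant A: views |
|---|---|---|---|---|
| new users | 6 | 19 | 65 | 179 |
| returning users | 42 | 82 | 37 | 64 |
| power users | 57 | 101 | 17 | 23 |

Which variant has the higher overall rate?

Variant B

New users: Variant B 6/19 = 31.6%, Variant A 65/179 = 36.3% → Variant A
Returning users: Variant B 42/82 = 51.2%, Variant A 37/64 = 57.8% → Variant A
Power users: Variant B 57/101 = 56.4%, Variant A 17/23 = 73.9% → Variant A
Overall: Variant B 105/202 = 52.0%, Variant A 119/266 = 44.7% → Variant B
(Variant A wins every user group but Variant B wins overall — Variant A's views skew toward the low-rate new users group.)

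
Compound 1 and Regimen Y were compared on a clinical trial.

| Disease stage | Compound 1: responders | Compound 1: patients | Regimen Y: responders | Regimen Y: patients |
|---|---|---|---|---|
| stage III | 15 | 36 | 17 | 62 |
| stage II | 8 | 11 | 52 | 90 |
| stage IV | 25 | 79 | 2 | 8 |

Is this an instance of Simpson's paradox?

Yes

Stage III: Compound 1 15/36 = 41.7%, Regimen Y 17/62 = 27.4% → Compound 1
Stage II: Compound 1 8/11 = 72.7%, Regimen Y 52/90 = 57.8% → Compound 1
Stage IV: Compound 1 25/79 = 31.6%, Regimen Y 2/8 = 25.0% → Compound 1
Overall: Compound 1 48/126 = 38.1%, Regimen Y 71/160 = 44.4% → Regimen Y
Compound 1 wins each disease group but Regimen Y wins overall — the comparison reverses. Compound 1's patients skew toward stage IV, which has a lower base rate.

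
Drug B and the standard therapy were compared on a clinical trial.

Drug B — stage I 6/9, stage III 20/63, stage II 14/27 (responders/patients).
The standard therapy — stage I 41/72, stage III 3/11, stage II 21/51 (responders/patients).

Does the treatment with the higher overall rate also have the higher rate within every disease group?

Stage I: Drug B 6/9 = 66.7%, the standard therapy 41/72 = 56.9% → Drug B
Stage III: Drug B 20/63 = 31.7%, the standard therapy 3/11 = 27.3% → Drug B
Stage II: Drug B 14/27 = 51.9%, the standard therapy 21/51 = 41.2% → Drug B
Overall: Drug B 40/99 = 40.4%, the standard therapy 65/134 = 48.5% → the standard therapy
Drug B wins each disease group but the standard therapy wins overall — the comparison reverses. Drug B's patients skew toward stage III, which has a lower base rate.

No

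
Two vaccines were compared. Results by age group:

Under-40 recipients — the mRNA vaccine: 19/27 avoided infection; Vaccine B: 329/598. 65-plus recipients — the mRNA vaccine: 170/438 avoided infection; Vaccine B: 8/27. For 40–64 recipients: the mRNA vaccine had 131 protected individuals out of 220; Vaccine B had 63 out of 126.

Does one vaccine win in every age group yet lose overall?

Yes

Under-40: the mRNA vaccine 19/27 = 70.4%, Vaccine B 329/598 = 55.0% → the mRNA vaccine
65-plus: the mRNA vaccine 170/438 = 38.8%, Vaccine B 8/27 = 29.6% → the mRNA vaccine
40–64: the mRNA vaccine 131/220 = 59.5%, Vaccine B 63/126 = 50.0% → the mRNA vaccine
Overall: the mRNA vaccine 320/685 = 46.7%, Vaccine B 400/751 = 53.3% → Vaccine B
The mRNA vaccine wins each age group but Vaccine B wins overall — the comparison reverses. The mRNA vaccine's recipients skew toward 65-plus, which has a lower base rate.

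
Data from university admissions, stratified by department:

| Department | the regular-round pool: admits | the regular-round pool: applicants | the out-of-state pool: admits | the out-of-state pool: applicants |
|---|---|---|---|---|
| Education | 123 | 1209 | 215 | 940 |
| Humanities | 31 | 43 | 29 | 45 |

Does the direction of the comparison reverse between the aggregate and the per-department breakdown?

Education: the regular-round pool 123/1209 = 10.2%, the out-of-state pool 215/940 = 22.9% → the out-of-state pool
Humanities: the regular-round pool 31/43 = 72.1%, the out-of-state pool 29/45 = 64.4% → the regular-round pool
Overall: the regular-round pool 154/1252 = 12.3%, the out-of-state pool 244/985 = 24.8% → the out-of-state pool
Neither sweeps: the regular-round pool wins 1 of 2 groups, the out-of-state pool wins 1. The out-of-state pool wins overall but not every group — no Simpson reversal.

No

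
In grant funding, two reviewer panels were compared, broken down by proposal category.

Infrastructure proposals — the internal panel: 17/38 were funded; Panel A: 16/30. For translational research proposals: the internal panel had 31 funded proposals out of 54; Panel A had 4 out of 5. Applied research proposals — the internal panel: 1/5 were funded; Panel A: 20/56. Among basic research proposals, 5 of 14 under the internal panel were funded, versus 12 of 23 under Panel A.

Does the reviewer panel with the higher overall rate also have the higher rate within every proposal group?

No

Infrastructure: the internal panel 17/38 = 44.7%, Panel A 16/30 = 53.3% → Panel A
Translational research: the internal panel 31/54 = 57.4%, Panel A 4/5 = 80.0% → Panel A
Applied research: the internal panel 1/5 = 20.0%, Panel A 20/56 = 35.7% → Panel A
Basic research: the internal panel 5/14 = 35.7%, Panel A 12/23 = 52.2% → Panel A
Overall: the internal panel 54/111 = 48.6%, Panel A 52/114 = 45.6% → the internal panel
Panel A wins each proposal group but the internal panel wins overall — the comparison reverses. Panel A's proposals skew toward applied research, which has a lower base rate.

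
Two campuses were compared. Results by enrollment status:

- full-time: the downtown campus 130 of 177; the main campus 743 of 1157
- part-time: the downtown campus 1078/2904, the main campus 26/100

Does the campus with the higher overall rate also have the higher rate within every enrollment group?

Full-time: the downtown campus 130/177 = 73.4%, the main campus 743/1157 = 64.2% → the downtown campus
Part-time: the downtown campus 1078/2904 = 37.1%, the main campus 26/100 = 26.0% → the downtown campus
Overall: the downtown campus 1208/3081 = 39.2%, the main campus 769/1257 = 61.2% → the main campus
The downtown campus wins each enrollment group but the main campus wins overall — the comparison reverses. The downtown campus's students skew toward part-time, which has a lower base rate.

No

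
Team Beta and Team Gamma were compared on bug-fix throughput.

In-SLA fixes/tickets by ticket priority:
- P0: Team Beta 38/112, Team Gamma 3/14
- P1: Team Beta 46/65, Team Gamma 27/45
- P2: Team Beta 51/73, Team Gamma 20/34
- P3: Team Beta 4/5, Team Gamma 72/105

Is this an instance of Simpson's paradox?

P0: Team Beta 38/112 = 33.9%, Team Gamma 3/14 = 21.4% → Team Beta
P1: Team Beta 46/65 = 70.8%, Team Gamma 27/45 = 60.0% → Team Beta
P2: Team Beta 51/73 = 69.9%, Team Gamma 20/34 = 58.8% → Team Beta
P3: Team Beta 4/5 = 80.0%, Team Gamma 72/105 = 68.6% → Team Beta
Overall: Team Beta 139/255 = 54.5%, Team Gamma 122/198 = 61.6% → Team Gamma
Team Beta wins each ticket group but Team Gamma wins overall — the comparison reverses. Team Beta's tickets skew toward P0, which has a lower base rate.

Yes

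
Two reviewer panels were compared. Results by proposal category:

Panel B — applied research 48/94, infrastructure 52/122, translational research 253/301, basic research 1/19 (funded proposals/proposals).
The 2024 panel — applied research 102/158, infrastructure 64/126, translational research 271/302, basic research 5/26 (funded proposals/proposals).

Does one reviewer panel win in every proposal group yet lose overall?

No

Applied research: Panel B 48/94 = 51.1%, the 2024 panel 102/158 = 64.6% → the 2024 panel
Infrastructure: Panel B 52/122 = 42.6%, the 2024 panel 64/126 = 50.8% → the 2024 panel
Translational research: Panel B 253/301 = 84.1%, the 2024 panel 271/302 = 89.7% → the 2024 panel
Basic research: Panel B 1/19 = 5.3%, the 2024 panel 5/26 = 19.2% → the 2024 panel
Overall: Panel B 354/536 = 66.0%, the 2024 panel 442/612 = 72.2% → the 2024 panel
The 2024 panel wins overall and in every proposal group — no reversal.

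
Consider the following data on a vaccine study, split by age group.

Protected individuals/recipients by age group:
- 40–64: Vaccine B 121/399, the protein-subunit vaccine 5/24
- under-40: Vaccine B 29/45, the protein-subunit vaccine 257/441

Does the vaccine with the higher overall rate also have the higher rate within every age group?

40–64: Vaccine B 121/399 = 30.3%, the protein-subunit vaccine 5/24 = 20.8% → Vaccine B
Under-40: Vaccine B 29/45 = 64.4%, the protein-subunit vaccine 257/441 = 58.3% → Vaccine B
Overall: Vaccine B 150/444 = 33.8%, the protein-subunit vaccine 262/465 = 56.3% → the protein-subunit vaccine
Vaccine B wins each age group but the protein-subunit vaccine wins overall — the comparison reverses. Vaccine B's recipients skew toward 40–64, which has a lower base rate.

No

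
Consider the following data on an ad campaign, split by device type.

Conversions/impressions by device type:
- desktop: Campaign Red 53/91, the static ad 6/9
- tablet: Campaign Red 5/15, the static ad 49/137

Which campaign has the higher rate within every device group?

Desktop: Campaign Red 53/91 = 58.2%, the static ad 6/9 = 66.7% → the static ad
Tablet: Campaign Red 5/15 = 33.3%, the static ad 49/137 = 35.8% → the static ad
The static ad has the higher rate in both groups.

the static ad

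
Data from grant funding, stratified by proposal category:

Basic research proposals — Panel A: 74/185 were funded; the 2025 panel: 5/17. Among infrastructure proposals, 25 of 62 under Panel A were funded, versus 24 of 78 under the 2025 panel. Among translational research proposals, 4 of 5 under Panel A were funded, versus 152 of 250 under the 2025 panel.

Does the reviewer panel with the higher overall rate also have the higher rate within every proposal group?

No

Basic research: Panel A 74/185 = 40.0%, the 2025 panel 5/17 = 29.4% → Panel A
Infrastructure: Panel A 25/62 = 40.3%, the 2025 panel 24/78 = 30.8% → Panel A
Translational research: Panel A 4/5 = 80.0%, the 2025 panel 152/250 = 60.8% → Panel A
Overall: Panel A 103/252 = 40.9%, the 2025 panel 181/345 = 52.5% → the 2025 panel
Panel A wins each proposal group but the 2025 panel wins overall — the comparison reverses. Panel A's proposals skew toward basic research, which has a lower base rate.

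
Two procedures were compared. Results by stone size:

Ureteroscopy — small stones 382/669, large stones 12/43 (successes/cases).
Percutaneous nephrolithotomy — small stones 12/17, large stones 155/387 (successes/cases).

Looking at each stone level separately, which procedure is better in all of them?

Small stones: ureteroscopy 382/669 = 57.1%, percutaneous nephrolithotomy 12/17 = 70.6% → percutaneous nephrolithotomy
Large stones: ureteroscopy 12/43 = 27.9%, percutaneous nephrolithotomy 155/387 = 40.1% → percutaneous nephrolithotomy
Percutaneous nephrolithotomy has the higher rate in both groups.

percutaneous nephrolithotomy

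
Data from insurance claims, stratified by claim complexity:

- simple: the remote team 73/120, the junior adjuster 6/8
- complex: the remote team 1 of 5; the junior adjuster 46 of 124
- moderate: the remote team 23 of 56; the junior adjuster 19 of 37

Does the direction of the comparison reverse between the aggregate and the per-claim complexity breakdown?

Simple: the remote team 73/120 = 60.8%, the junior adjuster 6/8 = 75.0% → the junior adjuster
Complex: the remote team 1/5 = 20.0%, the junior adjuster 46/124 = 37.1% → the junior adjuster
Moderate: the remote team 23/56 = 41.1%, the junior adjuster 19/37 = 51.4% → the junior adjuster
Overall: the remote team 97/181 = 53.6%, the junior adjuster 71/169 = 42.0% → the remote team
The junior adjuster wins each claim group but the remote team wins overall — the comparison reverses. The junior adjuster's claims skew toward complex, which has a lower base rate.

Yes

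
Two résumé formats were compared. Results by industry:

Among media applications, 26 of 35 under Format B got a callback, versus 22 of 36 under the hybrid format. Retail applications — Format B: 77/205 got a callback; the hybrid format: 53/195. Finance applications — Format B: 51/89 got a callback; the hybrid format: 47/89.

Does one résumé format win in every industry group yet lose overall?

No

Media: Format B 26/35 = 74.3%, the hybrid format 22/36 = 61.1% → Format B
Retail: Format B 77/205 = 37.6%, the hybrid format 53/195 = 27.2% → Format B
Finance: Format B 51/89 = 57.3%, the hybrid format 47/89 = 52.8% → Format B
Overall: Format B 154/329 = 46.8%, the hybrid format 122/320 = 38.1% → Format B
Format B wins overall and in every industry group — no reversal.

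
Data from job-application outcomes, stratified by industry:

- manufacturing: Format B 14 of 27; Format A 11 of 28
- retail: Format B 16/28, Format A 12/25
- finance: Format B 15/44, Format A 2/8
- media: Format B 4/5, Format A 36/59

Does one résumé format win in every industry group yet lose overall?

Manufacturing: Format B 14/27 = 51.9%, Format A 11/28 = 39.3% → Format B
Retail: Format B 16/28 = 57.1%, Format A 12/25 = 48.0% → Format B
Finance: Format B 15/44 = 34.1%, Format A 2/8 = 25.0% → Format B
Media: Format B 4/5 = 80.0%, Format A 36/59 = 61.0% → Format B
Overall: Format B 49/104 = 47.1%, Format A 61/120 = 50.8% → Format A
Format B wins each industry group but Format A wins overall — the comparison reverses. Format B's applications skew toward finance, which has a lower base rate.

Yes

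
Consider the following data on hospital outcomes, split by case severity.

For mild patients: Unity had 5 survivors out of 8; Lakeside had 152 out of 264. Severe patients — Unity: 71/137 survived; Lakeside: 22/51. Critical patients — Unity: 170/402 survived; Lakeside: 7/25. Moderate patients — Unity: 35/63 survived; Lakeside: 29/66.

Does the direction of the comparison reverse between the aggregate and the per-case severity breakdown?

Mild: Unity 5/8 = 62.5%, Lakeside 152/264 = 57.6% → Unity
Severe: Unity 71/137 = 51.8%, Lakeside 22/51 = 43.1% → Unity
Critical: Unity 170/402 = 42.3%, Lakeside 7/25 = 28.0% → Unity
Moderate: Unity 35/63 = 55.6%, Lakeside 29/66 = 43.9% → Unity
Overall: Unity 281/610 = 46.1%, Lakeside 210/406 = 51.7% → Lakeside
Unity wins each case group but Lakeside wins overall — the comparison reverses. Unity's patients skew toward critical, which has a lower base rate.

Yes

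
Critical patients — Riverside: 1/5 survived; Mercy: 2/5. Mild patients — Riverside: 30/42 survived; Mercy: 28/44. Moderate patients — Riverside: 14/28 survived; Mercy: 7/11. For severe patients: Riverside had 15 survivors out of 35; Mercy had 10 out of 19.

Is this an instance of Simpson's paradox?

No

Critical: Riverside 1/5 = 20.0%, Mercy 2/5 = 40.0% → Mercy
Mild: Riverside 30/42 = 71.4%, Mercy 28/44 = 63.6% → Riverside
Moderate: Riverside 14/28 = 50.0%, Mercy 7/11 = 63.6% → Mercy
Severe: Riverside 15/35 = 42.9%, Mercy 10/19 = 52.6% → Mercy
Overall: Riverside 60/110 = 54.5%, Mercy 47/79 = 59.5% → Mercy
Neither sweeps: Riverside wins 1 of 4 groups, Mercy wins 3. Mercy wins overall but not every group — no Simpson reversal.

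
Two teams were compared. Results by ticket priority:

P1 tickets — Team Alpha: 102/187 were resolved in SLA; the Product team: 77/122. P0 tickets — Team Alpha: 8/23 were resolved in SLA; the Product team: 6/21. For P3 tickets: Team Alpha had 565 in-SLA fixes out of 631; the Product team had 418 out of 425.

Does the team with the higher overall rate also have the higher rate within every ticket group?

P1: Team Alpha 102/187 = 54.5%, the Product team 77/122 = 63.1% → the Product team
P0: Team Alpha 8/23 = 34.8%, the Product team 6/21 = 28.6% → Team Alpha
P3: Team Alpha 565/631 = 89.5%, the Product team 418/425 = 98.4% → the Product team
Overall: Team Alpha 675/841 = 80.3%, the Product team 501/568 = 88.2% → the Product team
Neither sweeps: Team Alpha wins 1 of 3 groups, the Product team wins 2. The Product team wins overall but not every group — no Simpson reversal.

No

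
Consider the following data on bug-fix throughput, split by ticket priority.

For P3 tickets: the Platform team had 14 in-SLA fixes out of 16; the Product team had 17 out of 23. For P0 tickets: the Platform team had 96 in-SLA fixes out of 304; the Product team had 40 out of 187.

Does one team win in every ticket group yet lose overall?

No

P3: the Platform team 14/16 = 87.5%, the Product team 17/23 = 73.9% → the Platform team
P0: the Platform team 96/304 = 31.6%, the Product team 40/187 = 21.4% → the Platform team
Overall: the Platform team 110/320 = 34.4%, the Product team 57/210 = 27.1% → the Platform team
The Platform team wins overall and in every ticket group — no reversal.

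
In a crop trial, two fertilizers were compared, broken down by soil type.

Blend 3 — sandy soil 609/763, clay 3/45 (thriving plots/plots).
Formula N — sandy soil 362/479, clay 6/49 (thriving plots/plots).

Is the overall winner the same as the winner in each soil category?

Sandy soil: Blend 3 609/763 = 79.8%, Formula N 362/479 = 75.6% → Blend 3
Clay: Blend 3 3/45 = 6.7%, Formula N 6/49 = 12.2% → Formula N
Overall: Blend 3 612/808 = 75.7%, Formula N 368/528 = 69.7% → Blend 3
Neither sweeps: Blend 3 wins 1 of 2 groups, Formula N wins 1. Blend 3 wins overall but not every group — no Simpson reversal.

No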